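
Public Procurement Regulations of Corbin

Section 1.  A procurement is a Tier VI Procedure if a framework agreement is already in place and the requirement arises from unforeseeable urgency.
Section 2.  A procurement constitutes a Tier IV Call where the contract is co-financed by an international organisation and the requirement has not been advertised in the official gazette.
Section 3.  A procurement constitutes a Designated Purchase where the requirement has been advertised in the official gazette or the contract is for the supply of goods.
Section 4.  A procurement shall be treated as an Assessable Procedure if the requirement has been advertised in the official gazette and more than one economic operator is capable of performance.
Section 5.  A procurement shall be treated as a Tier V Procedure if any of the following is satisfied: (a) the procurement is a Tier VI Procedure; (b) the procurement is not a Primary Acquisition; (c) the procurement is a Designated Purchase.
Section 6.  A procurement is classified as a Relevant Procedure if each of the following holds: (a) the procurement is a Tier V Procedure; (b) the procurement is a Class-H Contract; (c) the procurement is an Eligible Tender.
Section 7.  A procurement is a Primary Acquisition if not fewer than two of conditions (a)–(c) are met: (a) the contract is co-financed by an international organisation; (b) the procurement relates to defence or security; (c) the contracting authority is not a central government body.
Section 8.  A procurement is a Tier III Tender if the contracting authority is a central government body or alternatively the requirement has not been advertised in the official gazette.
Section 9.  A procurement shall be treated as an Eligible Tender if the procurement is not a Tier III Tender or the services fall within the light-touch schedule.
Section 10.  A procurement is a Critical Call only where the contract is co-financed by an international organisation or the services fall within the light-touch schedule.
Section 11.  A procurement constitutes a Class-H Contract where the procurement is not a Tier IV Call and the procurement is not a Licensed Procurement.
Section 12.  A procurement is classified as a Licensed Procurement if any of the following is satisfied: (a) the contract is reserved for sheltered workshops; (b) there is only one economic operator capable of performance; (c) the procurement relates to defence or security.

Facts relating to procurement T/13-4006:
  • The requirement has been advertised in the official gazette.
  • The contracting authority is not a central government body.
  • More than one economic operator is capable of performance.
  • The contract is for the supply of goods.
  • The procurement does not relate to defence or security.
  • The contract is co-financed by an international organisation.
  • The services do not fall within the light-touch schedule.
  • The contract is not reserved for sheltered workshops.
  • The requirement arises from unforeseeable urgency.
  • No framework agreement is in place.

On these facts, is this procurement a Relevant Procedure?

Yes

section 1 — Tier VI Procedure: [a framework agreement is already in place? no] AND [the requirement arises from unforeseeable urgency? yes] → not satisfied.
section 7 — Primary Acquisition: the contract is co-financed by an international organisation? yes; the procurement relates to defence or security? no; the contracting authority is not a central government body? yes — 2 of 3 hold (need ≥2) → satisfied.
section 3 — Designated Purchase: [the requirement has been advertised in the official gazette? yes] OR [the contract is for the supply of goods? yes] → satisfied.
section 5 — Tier V Procedure: [Tier VI Procedure (section 1)? no] OR [not a Primary Acquisition (section 7)? no] OR [Designated Purchase (section 3)? yes] → satisfied.
section 2 — Tier IV Call: [the contract is co-financed by an international organisation? yes] AND [the requirement has not been advertised in the official gazette? no] → not satisfied.
section 12 — Licensed Procurement: [the contract is reserved for sheltered workshops? no] OR [there is only one economic operator capable of performance? no] OR [the procurement relates to defence or security? no] → not satisfied.
section 11 — Class-H Contract: [not a Tier IV Call (section 2)? yes] AND [not a Licensed Procurement (section 12)? yes] → satisfied.
section 8 — Tier III Tender: [the contracting authority is a central government body? no] OR [the requirement has not been advertised in the official gazette? no] → not satisfied.
section 9 — Eligible Tender: [not a Tier III Tender (section 8)? yes] OR [the services fall within the light-touch schedule? no] → satisfied.
section 6 — Relevant Procedure: [Tier V Procedure (section 5)? yes] AND [Class-H Contract (section 11)? yes] AND [Eligible Tender (section 9)? yes] → satisfied.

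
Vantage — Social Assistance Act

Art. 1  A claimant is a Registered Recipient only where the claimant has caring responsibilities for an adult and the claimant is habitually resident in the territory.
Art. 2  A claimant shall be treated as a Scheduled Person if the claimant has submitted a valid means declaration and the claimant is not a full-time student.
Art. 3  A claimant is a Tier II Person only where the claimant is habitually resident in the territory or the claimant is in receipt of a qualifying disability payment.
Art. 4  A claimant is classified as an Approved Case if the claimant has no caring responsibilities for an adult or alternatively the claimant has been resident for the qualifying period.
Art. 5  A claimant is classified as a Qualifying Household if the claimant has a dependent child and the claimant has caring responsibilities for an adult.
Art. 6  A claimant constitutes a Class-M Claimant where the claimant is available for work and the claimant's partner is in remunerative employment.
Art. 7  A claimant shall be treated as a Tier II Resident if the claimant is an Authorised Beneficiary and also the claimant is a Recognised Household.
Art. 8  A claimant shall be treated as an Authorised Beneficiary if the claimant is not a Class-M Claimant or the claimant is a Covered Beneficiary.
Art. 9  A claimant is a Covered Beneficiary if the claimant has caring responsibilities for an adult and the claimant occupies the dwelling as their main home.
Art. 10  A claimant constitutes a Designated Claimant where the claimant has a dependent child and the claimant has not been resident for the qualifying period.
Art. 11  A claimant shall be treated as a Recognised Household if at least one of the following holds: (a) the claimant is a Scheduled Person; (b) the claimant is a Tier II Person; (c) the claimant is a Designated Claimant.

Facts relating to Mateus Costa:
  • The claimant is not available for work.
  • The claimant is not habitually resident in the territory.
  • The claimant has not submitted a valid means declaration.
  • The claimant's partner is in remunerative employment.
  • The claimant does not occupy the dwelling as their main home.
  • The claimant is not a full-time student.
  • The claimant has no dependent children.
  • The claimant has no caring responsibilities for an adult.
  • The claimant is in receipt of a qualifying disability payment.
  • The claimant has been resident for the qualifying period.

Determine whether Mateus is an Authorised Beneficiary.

Yes

Under article 6: the claimant is available for work? no; and the claimant's partner is in remunerative employment? yes. So the claimant is not a Class-M Claimant.
Under article 9: the claimant has caring responsibilities for an adult? no; and the claimant occupies the dwelling as their main home? no. So the claimant is not a Covered Beneficiary.
Under article 8: not a Class-M Claimant (article 6)? yes; or Covered Beneficiary (article 9)? no. So the claimant is an Authorised Beneficiary.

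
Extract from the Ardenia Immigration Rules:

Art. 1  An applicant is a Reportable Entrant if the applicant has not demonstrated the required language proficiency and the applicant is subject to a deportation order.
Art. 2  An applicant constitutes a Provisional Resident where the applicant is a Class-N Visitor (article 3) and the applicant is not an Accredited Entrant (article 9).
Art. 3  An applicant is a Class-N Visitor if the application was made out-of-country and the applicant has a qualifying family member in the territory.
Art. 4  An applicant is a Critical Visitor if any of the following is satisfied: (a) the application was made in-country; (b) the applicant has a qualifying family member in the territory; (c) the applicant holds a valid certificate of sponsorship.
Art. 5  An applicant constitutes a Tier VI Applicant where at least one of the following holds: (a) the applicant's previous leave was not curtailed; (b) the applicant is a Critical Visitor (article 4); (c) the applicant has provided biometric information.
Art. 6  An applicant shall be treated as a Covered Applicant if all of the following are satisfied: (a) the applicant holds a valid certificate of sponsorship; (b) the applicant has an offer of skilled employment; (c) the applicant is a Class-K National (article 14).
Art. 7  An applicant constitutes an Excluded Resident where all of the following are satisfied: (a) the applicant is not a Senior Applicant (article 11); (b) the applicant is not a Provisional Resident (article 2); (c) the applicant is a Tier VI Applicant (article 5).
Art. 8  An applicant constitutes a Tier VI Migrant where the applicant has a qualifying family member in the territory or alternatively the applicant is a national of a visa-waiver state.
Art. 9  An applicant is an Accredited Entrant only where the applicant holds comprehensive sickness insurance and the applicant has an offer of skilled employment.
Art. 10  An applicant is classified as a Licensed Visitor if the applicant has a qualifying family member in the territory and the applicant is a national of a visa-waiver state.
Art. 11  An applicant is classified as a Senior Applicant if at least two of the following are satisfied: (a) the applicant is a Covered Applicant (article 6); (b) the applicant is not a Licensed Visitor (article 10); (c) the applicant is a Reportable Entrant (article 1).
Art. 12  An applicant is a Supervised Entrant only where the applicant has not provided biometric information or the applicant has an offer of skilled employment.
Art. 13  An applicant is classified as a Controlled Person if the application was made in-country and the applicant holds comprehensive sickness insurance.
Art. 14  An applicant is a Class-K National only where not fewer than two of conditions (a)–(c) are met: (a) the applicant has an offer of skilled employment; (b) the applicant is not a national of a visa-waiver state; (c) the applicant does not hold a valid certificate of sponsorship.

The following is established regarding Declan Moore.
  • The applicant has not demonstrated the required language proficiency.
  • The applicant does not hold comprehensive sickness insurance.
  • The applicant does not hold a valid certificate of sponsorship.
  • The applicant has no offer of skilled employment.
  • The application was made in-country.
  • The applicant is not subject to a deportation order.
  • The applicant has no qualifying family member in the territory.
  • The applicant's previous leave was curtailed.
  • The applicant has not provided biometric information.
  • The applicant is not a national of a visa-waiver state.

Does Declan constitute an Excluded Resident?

article 14 — Class-K National: the applicant has an offer of skilled employment? no; the applicant is not a national of a visa-waiver state? yes; the applicant does not hold a valid certificate of sponsorship? yes — 2 of 3 hold (need ≥2) → satisfied.
article 6 — Covered Applicant: [the applicant holds a valid certificate of sponsorship? no] AND [the applicant has an offer of skilled employment? no] AND [Class-K National (article 14)? yes] → not satisfied.
article 10 — Licensed Visitor: [the applicant has a qualifying family member in the territory? no] AND [the applicant is a national of a visa-waiver state? no] → not satisfied.
article 1 — Reportable Entrant: [the applicant has not demonstrated the required language proficiency? yes] AND [the applicant is subject to a deportation order? no] → not satisfied.
article 11 — Senior Applicant: Covered Applicant (article 6)? no; not a Licensed Visitor (article 10)? yes; Reportable Entrant (article 1)? no — 1 of 3 hold (need ≥2) → not satisfied.
article 3 — Class-N Visitor: [the application was made out-of-country? no] AND [the applicant has a qualifying family member in the territory? no] → not satisfied.
article 9 — Accredited Entrant: [the applicant holds comprehensive sickness insurance? no] AND [the applicant has an offer of skilled employment? no] → not satisfied.
article 2 — Provisional Resident: [Class-N Visitor (article 3)? no] AND [not an Accredited Entrant (article 9)? yes] → not satisfied.
article 4 — Critical Visitor: [the application was made in-country? yes] OR [the applicant has a qualifying family member in the territory? no] OR [the applicant holds a valid certificate of sponsorship? no] → satisfied.
article 5 — Tier VI Applicant: [the applicant's previous leave was not curtailed? no] OR [Critical Visitor (article 4)? yes] OR [the applicant has provided biometric information? no] → satisfied.
article 7 — Excluded Resident: [not a Senior Applicant (article 11)? yes] AND [not a Provisional Resident (article 2)? yes] AND [Tier VI Applicant (article 5)? yes] → satisfied.

Yes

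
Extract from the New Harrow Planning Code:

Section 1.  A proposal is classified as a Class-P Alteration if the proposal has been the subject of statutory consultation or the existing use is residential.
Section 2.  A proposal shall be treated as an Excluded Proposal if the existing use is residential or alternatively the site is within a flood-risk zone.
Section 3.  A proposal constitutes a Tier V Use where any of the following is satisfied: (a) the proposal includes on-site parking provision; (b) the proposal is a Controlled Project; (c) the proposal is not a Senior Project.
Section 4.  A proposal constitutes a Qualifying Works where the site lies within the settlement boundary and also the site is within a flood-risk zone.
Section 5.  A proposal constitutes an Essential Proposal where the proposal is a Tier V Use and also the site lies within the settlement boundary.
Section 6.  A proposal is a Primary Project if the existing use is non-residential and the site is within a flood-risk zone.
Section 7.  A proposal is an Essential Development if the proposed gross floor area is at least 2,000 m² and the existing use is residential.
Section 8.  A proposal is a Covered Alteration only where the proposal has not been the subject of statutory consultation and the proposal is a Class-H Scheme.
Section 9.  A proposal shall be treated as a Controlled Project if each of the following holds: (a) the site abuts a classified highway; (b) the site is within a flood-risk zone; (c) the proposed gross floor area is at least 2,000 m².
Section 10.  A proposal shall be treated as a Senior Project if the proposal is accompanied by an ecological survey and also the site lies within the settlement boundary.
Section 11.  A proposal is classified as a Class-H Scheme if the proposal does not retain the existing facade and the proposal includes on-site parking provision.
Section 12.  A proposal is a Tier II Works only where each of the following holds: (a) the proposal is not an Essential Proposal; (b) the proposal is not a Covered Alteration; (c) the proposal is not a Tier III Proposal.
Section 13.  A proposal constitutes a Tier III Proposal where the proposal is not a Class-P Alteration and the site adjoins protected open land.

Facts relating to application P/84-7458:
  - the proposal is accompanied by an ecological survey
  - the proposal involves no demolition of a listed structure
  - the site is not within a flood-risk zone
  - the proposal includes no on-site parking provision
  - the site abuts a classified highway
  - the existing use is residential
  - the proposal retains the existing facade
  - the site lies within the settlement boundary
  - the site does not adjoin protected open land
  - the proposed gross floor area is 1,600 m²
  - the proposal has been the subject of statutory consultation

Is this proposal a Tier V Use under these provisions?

section 9 — Controlled Project: [the site abuts a classified highway? yes] AND [the site is within a flood-risk zone? no] AND [proposed gross floor area: 1,600 m² ≥ 2,000 m²? no] → not satisfied.
section 10 — Senior Project: [the proposal is accompanied by an ecological survey? yes] AND [the site lies within the settlement boundary? yes] → satisfied.
section 3 — Tier V Use: [the proposal includes on-site parking provision? no] OR [Controlled Project (section 9)? no] OR [not a Senior Project (section 10)? no] → not satisfied.

No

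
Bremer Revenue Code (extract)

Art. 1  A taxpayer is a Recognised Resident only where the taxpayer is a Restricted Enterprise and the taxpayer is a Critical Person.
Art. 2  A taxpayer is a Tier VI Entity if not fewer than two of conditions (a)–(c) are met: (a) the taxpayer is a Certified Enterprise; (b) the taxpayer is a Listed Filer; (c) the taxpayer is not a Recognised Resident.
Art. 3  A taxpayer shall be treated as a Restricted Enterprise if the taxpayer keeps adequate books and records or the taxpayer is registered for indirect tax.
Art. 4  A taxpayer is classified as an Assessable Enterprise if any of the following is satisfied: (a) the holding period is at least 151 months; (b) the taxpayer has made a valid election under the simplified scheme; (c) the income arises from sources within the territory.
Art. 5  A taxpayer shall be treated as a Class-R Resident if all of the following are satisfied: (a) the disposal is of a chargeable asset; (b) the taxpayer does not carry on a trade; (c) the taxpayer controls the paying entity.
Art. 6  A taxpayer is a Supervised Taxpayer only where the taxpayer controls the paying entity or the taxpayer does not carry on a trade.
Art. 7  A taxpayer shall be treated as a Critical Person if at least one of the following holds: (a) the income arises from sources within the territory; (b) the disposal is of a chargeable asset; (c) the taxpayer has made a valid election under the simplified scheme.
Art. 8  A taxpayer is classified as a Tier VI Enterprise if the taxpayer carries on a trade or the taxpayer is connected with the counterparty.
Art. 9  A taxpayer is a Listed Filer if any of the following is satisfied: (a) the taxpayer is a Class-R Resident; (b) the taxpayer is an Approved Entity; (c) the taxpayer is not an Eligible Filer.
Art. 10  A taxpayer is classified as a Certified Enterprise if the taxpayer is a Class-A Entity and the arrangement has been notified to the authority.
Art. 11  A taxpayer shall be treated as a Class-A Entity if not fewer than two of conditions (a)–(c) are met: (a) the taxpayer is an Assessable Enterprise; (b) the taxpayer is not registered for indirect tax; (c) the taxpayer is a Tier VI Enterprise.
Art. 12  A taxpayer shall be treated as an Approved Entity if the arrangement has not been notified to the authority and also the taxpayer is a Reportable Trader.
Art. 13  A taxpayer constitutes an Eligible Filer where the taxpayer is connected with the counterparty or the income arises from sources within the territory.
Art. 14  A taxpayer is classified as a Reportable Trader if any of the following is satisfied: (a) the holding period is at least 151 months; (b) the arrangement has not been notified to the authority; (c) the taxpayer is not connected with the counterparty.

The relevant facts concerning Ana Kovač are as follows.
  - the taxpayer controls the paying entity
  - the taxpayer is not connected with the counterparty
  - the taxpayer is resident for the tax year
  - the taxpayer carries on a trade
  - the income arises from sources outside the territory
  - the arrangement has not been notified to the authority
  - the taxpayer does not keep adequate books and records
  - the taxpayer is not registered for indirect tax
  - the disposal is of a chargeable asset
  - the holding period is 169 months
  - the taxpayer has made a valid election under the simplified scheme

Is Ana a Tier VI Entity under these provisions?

Yes

Under article 4: holding period: 169 months ≥ 151 months? yes; or the taxpayer has made a valid election under the simplified scheme? yes; or the income arises from sources within the territory? no. So the taxpayer is an Assessable Enterprise.
Under article 8: the taxpayer carries on a trade? yes; or the taxpayer is connected with the counterparty? no. So the taxpayer is a Tier VI Enterprise.
Under article 11: Assessable Enterprise (article 4)? yes; the taxpayer is not registered for indirect tax? yes; Tier VI Enterprise (article 8)? yes — 3 of 3 hold (need ≥2) → satisfied.
Under article 10: Class-A Entity (article 11)? yes; and the arrangement has been notified to the authority? no. So the taxpayer is not a Certified Enterprise.
Under article 5: the disposal is of a chargeable asset? yes; and the taxpayer does not carry on a trade? no; and the taxpayer controls the paying entity? yes. So the taxpayer is not a Class-R Resident.
Under article 14: holding period: 169 months ≥ 151 months? yes; or the arrangement has not been notified to the authority? yes; or the taxpayer is not connected with the counterparty? yes. So the taxpayer is a Reportable Trader.
Under article 12: the arrangement has not been notified to the authority? yes; and Reportable Trader (article 14)? yes. So the taxpayer is an Approved Entity.
Under article 13: the taxpayer is connected with the counterparty? no; or the income arises from sources within the territory? no. So the taxpayer is not an Eligible Filer.
Under article 9: Class-R Resident (article 5)? no; or Approved Entity (article 12)? yes; or not an Eligible Filer (article 13)? yes. So the taxpayer is a Listed Filer.
Under article 3: the taxpayer keeps adequate books and records? no; or the taxpayer is registered for indirect tax? no. So the taxpayer is not a Restricted Enterprise.
Under article 7: the income arises from sources within the territory? no; or the disposal is of a chargeable asset? yes; or the taxpayer has made a valid election under the simplified scheme? yes. So the taxpayer is a Critical Person.
Under article 1: Restricted Enterprise (article 3)? no; and Critical Person (article 7)? yes. So the taxpayer is not a Recognised Resident.
Under article 2: Certified Enterprise (article 10)? no; Listed Filer (article 9)? yes; not a Recognised Resident (article 1)? yes — 2 of 3 hold (need ≥2) → satisfied.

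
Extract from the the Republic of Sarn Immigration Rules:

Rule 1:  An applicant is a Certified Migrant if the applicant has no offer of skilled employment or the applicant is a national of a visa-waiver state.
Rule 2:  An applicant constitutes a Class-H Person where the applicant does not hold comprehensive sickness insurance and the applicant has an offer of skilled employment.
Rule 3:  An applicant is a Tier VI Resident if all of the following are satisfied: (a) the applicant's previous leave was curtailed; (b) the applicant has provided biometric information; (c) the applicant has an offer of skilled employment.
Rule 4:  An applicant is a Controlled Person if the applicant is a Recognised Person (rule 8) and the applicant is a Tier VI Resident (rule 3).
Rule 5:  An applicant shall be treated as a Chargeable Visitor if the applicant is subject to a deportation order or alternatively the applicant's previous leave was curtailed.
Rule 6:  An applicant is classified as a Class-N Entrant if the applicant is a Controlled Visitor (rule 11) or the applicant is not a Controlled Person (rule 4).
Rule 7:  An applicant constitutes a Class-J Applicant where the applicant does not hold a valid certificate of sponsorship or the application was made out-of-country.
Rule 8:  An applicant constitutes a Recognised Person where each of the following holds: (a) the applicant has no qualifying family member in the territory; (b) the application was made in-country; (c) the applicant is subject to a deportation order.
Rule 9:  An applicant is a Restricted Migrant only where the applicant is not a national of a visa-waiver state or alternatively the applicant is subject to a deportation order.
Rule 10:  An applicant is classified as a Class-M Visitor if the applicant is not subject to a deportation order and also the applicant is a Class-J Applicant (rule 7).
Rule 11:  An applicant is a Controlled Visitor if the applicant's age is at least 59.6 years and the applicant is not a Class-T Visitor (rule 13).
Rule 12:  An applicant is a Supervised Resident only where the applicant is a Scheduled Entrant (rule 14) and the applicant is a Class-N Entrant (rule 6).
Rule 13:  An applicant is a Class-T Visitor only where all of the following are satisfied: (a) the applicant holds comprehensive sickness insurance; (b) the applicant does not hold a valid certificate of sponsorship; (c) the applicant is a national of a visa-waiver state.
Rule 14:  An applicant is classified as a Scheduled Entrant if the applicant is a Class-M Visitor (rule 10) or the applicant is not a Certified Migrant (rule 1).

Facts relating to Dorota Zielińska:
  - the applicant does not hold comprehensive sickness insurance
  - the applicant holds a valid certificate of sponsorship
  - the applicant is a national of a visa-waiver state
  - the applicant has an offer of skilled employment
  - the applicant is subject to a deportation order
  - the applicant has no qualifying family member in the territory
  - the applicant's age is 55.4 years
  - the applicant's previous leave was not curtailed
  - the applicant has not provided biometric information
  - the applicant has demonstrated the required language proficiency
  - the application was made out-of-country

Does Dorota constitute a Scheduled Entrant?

No

rule 7 — Class-J Applicant: [the applicant does not hold a valid certificate of sponsorship? no] OR [the application was made out-of-country? yes] → satisfied.
rule 10 — Class-M Visitor: [the applicant is not subject to a deportation order? no] AND [Class-J Applicant (rule 7)? yes] → not satisfied.
rule 1 — Certified Migrant: [the applicant has no offer of skilled employment? no] OR [the applicant is a national of a visa-waiver state? yes] → satisfied.
rule 14 — Scheduled Entrant: [Class-M Visitor (rule 10)? no] OR [not a Certified Migrant (rule 1)? no] → not satisfied.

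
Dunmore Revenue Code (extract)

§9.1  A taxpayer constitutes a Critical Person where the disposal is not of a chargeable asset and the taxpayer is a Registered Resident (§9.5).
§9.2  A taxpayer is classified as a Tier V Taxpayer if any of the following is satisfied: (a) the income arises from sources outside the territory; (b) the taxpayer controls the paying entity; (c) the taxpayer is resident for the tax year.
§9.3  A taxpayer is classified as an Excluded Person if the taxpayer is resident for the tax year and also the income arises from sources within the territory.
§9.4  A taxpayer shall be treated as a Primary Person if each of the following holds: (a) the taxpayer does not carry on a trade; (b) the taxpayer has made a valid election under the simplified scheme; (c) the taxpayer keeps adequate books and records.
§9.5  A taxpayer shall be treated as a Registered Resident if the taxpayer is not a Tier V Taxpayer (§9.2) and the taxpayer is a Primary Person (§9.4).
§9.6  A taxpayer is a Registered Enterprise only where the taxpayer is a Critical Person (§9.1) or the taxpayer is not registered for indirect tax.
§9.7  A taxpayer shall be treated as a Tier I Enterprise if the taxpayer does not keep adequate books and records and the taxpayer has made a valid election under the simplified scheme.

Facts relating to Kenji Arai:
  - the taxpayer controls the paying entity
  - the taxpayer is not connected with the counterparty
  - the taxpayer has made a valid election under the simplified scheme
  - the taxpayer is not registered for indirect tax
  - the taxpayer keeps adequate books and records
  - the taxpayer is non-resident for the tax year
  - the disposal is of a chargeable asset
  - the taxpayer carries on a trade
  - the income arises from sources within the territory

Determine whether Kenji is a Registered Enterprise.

Under §9.2: the income arises from sources outside the territory? no; or the taxpayer controls the paying entity? yes; or the taxpayer is resident for the tax year? no. So the taxpayer is a Tier V Taxpayer.
Under §9.4: the taxpayer does not carry on a trade? no; and the taxpayer has made a valid election under the simplified scheme? yes; and the taxpayer keeps adequate books and records? yes. So the taxpayer is not a Primary Person.
Under §9.5: not a Tier V Taxpayer (§9.2)? no; and Primary Person (§9.4)? no. So the taxpayer is not a Registered Resident.
Under §9.1: the disposal is not of a chargeable asset? no; and Registered Resident (§9.5)? no. So the taxpayer is not a Critical Person.
Under §9.6: Critical Person (§9.1)? no; or the taxpayer is not registered for indirect tax? yes. So the taxpayer is a Registered Enterprise.

Yes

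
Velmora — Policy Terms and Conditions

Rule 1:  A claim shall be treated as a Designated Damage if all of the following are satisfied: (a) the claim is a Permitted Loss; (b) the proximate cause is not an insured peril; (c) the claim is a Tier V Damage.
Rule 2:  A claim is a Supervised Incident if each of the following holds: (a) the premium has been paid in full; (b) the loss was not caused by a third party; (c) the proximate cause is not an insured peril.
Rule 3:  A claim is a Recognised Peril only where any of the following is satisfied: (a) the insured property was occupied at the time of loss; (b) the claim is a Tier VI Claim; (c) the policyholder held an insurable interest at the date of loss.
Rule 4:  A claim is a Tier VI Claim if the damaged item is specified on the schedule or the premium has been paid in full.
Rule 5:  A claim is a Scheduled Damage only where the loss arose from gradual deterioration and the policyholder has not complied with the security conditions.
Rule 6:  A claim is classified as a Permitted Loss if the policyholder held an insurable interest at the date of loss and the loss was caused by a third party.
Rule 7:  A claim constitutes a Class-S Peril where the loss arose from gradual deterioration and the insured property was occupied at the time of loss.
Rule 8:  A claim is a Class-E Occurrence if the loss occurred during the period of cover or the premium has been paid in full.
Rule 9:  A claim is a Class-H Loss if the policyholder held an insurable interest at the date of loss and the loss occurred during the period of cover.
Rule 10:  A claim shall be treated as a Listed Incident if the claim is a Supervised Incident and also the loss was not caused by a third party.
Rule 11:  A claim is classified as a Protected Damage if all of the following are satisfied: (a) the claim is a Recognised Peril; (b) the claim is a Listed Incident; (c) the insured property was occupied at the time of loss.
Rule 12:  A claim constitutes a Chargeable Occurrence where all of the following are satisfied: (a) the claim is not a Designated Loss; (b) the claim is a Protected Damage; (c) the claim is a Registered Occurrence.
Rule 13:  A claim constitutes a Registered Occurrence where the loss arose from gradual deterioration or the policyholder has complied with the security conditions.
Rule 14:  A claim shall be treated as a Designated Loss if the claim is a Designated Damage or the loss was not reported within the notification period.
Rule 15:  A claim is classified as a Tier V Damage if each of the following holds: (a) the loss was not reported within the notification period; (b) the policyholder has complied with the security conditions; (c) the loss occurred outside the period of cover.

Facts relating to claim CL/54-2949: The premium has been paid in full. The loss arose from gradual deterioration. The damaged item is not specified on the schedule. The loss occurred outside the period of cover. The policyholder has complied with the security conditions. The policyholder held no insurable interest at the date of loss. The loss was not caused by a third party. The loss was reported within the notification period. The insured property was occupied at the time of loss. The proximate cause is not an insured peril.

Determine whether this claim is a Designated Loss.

No

rule 6 — Permitted Loss: [the policyholder held an insurable interest at the date of loss? no] AND [the loss was caused by a third party? no] → not satisfied.
rule 15 — Tier V Damage: [the loss was not reported within the notification period? no] AND [the policyholder has complied with the security conditions? yes] AND [the loss occurred outside the period of cover? yes] → not satisfied.
rule 1 — Designated Damage: [Permitted Loss (rule 6)? no] AND [the proximate cause is not an insured peril? yes] AND [Tier V Damage (rule 15)? no] → not satisfied.
rule 14 — Designated Loss: [Designated Damage (rule 1)? no] OR [the loss was not reported within the notification period? no] → not satisfied.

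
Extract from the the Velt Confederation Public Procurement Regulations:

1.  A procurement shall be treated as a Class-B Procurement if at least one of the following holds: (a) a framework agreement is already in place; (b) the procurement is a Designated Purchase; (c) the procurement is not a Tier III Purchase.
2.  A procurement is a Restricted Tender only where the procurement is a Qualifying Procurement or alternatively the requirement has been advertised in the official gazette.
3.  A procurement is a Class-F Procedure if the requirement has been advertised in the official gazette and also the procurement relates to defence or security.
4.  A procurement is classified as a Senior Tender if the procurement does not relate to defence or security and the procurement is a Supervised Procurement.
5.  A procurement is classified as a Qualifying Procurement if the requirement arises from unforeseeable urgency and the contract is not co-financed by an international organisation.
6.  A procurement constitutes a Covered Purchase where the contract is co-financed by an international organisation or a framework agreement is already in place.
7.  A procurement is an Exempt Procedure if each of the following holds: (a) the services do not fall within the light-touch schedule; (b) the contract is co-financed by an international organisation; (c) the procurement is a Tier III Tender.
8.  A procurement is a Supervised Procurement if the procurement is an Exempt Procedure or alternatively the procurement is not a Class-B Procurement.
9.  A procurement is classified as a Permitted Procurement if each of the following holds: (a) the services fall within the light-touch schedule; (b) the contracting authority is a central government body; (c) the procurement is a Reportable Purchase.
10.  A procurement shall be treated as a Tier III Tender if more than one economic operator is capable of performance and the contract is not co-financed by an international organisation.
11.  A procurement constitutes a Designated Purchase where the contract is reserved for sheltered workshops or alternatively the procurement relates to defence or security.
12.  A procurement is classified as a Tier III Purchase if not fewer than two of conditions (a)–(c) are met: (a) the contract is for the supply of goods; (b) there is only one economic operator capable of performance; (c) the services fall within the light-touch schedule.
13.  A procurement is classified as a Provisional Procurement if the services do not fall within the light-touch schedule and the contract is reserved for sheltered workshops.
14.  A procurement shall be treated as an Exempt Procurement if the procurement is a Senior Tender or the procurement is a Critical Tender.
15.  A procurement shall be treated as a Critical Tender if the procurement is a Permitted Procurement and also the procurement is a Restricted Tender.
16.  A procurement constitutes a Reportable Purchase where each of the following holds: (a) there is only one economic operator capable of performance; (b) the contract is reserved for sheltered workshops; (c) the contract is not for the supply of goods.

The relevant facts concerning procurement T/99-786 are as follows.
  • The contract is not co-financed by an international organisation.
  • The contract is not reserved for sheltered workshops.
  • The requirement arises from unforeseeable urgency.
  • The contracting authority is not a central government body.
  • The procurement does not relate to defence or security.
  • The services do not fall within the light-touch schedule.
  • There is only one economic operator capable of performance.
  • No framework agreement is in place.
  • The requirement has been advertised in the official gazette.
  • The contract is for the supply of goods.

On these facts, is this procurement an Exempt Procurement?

paragraph 10 — Tier III Tender: [more than one economic operator is capable of performance? no] AND [the contract is not co-financed by an international organisation? yes] → not satisfied.
paragraph 7 — Exempt Procedure: [the services do not fall within the light-touch schedule? yes] AND [the contract is co-financed by an international organisation? no] AND [Tier III Tender (paragraph 10)? no] → not satisfied.
paragraph 11 — Designated Purchase: [the contract is reserved for sheltered workshops? no] OR [the procurement relates to defence or security? no] → not satisfied.
paragraph 12 — Tier III Purchase: the contract is for the supply of goods? yes; there is only one economic operator capable of performance? yes; the services fall within the light-touch schedule? no — 2 of 3 hold (need ≥2) → satisfied.
paragraph 1 — Class-B Procurement: [a framework agreement is already in place? no] OR [Designated Purchase (paragraph 11)? no] OR [not a Tier III Purchase (paragraph 12)? no] → not satisfied.
paragraph 8 — Supervised Procurement: [Exempt Procedure (paragraph 7)? no] OR [not a Class-B Procurement (paragraph 1)? yes] → satisfied.
paragraph 4 — Senior Tender: [the procurement does not relate to defence or security? yes] AND [Supervised Procurement (paragraph 8)? yes] → satisfied.
paragraph 16 — Reportable Purchase: [there is only one economic operator capable of performance? yes] AND [the contract is reserved for sheltered workshops? no] AND [the contract is not for the supply of goods? no] → not satisfied.
paragraph 9 — Permitted Procurement: [the services fall within the light-touch schedule? no] AND [the contracting authority is a central government body? no] AND [Reportable Purchase (paragraph 16)? no] → not satisfied.
paragraph 5 — Qualifying Procurement: [the requirement arises from unforeseeable urgency? yes] AND [the contract is not co-financed by an international organisation? yes] → satisfied.
paragraph 2 — Restricted Tender: [Qualifying Procurement (paragraph 5)? yes] OR [the requirement has been advertised in the official gazette? yes] → satisfied.
paragraph 15 — Critical Tender: [Permitted Procurement (paragraph 9)? no] AND [Restricted Tender (paragraph 2)? yes] → not satisfied.
paragraph 14 — Exempt Procurement: [Senior Tender (paragraph 4)? yes] OR [Critical Tender (paragraph 15)? no] → satisfied.

Yes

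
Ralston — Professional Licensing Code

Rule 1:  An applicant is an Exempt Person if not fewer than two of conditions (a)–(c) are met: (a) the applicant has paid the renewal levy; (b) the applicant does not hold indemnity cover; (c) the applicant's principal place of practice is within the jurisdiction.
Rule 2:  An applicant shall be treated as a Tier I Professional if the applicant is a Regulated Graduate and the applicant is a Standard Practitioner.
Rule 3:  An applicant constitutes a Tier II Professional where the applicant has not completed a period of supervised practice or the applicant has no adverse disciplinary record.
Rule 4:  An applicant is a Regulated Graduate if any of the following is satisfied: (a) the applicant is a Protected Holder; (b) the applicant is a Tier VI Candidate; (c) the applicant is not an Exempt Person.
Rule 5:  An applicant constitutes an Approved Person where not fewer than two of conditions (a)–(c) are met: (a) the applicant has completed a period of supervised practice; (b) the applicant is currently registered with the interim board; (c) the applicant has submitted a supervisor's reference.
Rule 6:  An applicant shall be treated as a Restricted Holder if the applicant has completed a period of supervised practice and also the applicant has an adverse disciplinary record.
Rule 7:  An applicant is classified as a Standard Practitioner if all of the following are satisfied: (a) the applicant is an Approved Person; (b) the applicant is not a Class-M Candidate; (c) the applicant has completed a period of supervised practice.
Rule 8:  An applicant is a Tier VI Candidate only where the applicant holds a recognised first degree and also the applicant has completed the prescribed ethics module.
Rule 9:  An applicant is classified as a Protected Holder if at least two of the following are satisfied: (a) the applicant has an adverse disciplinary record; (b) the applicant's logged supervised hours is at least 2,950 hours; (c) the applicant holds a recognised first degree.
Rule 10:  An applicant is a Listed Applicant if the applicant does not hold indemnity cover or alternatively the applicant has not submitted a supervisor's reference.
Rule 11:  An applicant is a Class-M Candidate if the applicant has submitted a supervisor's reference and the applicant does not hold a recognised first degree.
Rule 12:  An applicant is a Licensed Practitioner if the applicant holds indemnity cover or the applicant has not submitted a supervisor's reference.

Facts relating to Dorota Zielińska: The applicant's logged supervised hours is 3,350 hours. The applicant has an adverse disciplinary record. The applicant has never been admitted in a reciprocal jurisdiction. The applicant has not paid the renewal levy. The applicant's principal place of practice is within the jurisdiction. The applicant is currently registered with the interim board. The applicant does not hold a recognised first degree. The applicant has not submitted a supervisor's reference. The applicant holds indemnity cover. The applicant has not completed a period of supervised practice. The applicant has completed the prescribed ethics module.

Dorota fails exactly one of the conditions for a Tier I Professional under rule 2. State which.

Standard Practitioner

Under rule 9: the applicant has an adverse disciplinary record? yes; applicant's logged supervised hours: 3,350 hours ≥ 2,950 hours? yes; the applicant holds a recognised first degree? no — 2 of 3 hold (need ≥2) → satisfied.
Under rule 8: the applicant holds a recognised first degree? no; and the applicant has completed the prescribed ethics module? yes. So the applicant is not a Tier VI Candidate.
Under rule 1: the applicant has paid the renewal levy? no; the applicant does not hold indemnity cover? no; the applicant's principal place of practice is within the jurisdiction? yes — 1 of 3 hold (need ≥2) → not satisfied.
Under rule 4: Protected Holder (rule 9)? yes; or Tier VI Candidate (rule 8)? no; or not an Exempt Person (rule 1)? yes. So the applicant is a Regulated Graduate.
Under rule 5: the applicant has completed a period of supervised practice? no; the applicant is currently registered with the interim board? yes; the applicant has submitted a supervisor's reference? no — 1 of 3 hold (need ≥2) → not satisfied.
Under rule 11: the applicant has submitted a supervisor's reference? no; and the applicant does not hold a recognised first degree? yes. So the applicant is not a Class-M Candidate.
Under rule 7: Approved Person (rule 5)? no; and not a Class-M Candidate (rule 11)? yes; and the applicant has completed a period of supervised practice? no. So the applicant is not a Standard Practitioner.
Under rule 2: Regulated Graduate (rule 4)? yes; and Standard Practitioner (rule 7)? no. So the applicant is not a Tier I Professional.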